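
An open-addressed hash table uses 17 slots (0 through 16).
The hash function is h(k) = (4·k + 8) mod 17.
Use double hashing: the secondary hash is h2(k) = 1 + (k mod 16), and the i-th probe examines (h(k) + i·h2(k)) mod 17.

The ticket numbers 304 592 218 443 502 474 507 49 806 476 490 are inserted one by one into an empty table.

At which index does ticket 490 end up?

304: h=0 → slot 0
592: h=13 → slot 13
218: h=13, h2=11, probe 13,7 → slot 7
443: h=12 → slot 12
502: h=10 → slot 10
474: h=0, h2=11, probe 0,11 → slot 11
507: h=13, h2=12, probe 13,8 → slot 8
49: h=0, h2=2, probe 0,2 → slot 2
806: h=2, h2=7, probe 2,9 → slot 9
476: h=8, h2=13, probe 8,4 → slot 4
490: h=13, h2=11, probe 13,7,1 → slot 1
Table: [304, 490, 49, -, 476, -, -, 218, 507, 806, 502, 474, 443, 592, -, -, -]

1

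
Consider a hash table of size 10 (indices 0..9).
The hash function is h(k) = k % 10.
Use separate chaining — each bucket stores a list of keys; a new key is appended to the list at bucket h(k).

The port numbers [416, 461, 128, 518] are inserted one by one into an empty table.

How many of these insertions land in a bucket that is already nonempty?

416 -> bucket 6
461 -> bucket 1
128 -> bucket 8
518 -> bucket 8 (collision)
Final buckets:
0: .
1: 461
2: .
3: .
4: .
5: .
6: 416
7: .
8: 128 -> 518
9: .

1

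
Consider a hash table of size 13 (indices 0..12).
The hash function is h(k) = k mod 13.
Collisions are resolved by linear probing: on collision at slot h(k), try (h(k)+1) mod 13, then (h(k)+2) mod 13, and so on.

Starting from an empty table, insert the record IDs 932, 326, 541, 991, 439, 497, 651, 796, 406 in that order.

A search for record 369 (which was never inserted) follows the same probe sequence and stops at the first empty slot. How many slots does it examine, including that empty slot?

932: h=9 -> slot 9
326: h=1 -> slot 1
541: h=8 -> slot 8
991: h=3 -> slot 3
439: h=10 -> slot 10
497: h=3, probe 3,4 -> slot 4
651: h=1, probe 1,2 -> slot 2
796: h=3, probe 3,4,5 -> slot 5
406: h=3, probe 3,4,5,6 -> slot 6
Table: [∅, 326, 651, 991, 497, 796, 406, ∅, 541, 932, 439, ∅, ∅]
Lookup 369: h=5, probe 5,6,7 → slot 7 empty, not found.

3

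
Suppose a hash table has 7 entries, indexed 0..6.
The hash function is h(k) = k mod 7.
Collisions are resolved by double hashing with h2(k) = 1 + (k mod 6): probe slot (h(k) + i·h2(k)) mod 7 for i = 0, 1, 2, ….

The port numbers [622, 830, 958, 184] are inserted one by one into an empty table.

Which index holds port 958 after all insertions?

Insert 622: h=6, slot 6 empty → index 6.
Insert 830: h=4, slot 4 empty → index 4.
Insert 958: h=6, h2=5, slots 6,4 occupied → index 2.
Insert 184: h=2, h2=5, slot 2 occupied → index 0.
Table: [184, ∅, 958, ∅, 830, ∅, 622]

2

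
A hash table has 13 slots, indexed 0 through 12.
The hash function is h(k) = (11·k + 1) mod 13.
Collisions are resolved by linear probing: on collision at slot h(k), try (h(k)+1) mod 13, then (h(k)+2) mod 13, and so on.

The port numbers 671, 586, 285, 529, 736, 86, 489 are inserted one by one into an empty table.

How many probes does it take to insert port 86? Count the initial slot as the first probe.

Insert 671: h=11, slot 11 empty → index 11.
Insert 586: h=12, slot 12 empty → index 12.
Insert 285: h=3, slot 3 empty → index 3.
Insert 529: h=9, slot 9 empty → index 9.
Insert 736: h=11, slots 11,12 occupied → index 0.
Insert 86: h=11, slots 11,12,0 occupied → index 1.
Insert 489: h=11, slots 11,12,0,1 occupied → index 2.
Table: [736, 86, 489, 285, -, -, -, -, -, 529, -, 671, 586]

4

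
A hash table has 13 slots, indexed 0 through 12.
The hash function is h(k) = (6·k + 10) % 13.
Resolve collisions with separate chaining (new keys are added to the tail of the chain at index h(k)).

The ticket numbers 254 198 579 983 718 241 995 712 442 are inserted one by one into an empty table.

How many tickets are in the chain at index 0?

4

Insert 254: h=0, bucket 0 empty -> new chain.
Insert 198: h=2, bucket 2 empty -> new chain.
Insert 579: h=0, bucket 0 nonempty -> append to chain.
Insert 983: h=6, bucket 6 empty -> new chain.
Insert 718: h=2, bucket 2 nonempty -> append to chain.
Insert 241: h=0, bucket 0 nonempty -> append to chain.
Insert 995: h=0, bucket 0 nonempty -> append to chain.
Insert 712: h=5, bucket 5 empty -> new chain.
Insert 442: h=10, bucket 10 empty -> new chain.
Final buckets:
0: 254 -> 579 -> 241 -> 995
1: _
2: 198 -> 718
3: _
4: _
5: 712
6: 983
7: _
8: _
9: _
10: 442
11: _
12: _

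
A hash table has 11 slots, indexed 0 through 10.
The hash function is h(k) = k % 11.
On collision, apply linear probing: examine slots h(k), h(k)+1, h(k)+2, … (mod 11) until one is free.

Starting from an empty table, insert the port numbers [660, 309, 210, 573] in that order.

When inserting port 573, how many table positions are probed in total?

3

660 hashes to 0; slot 0 is free => place at 0.
309 hashes to 1; slot 1 is free => place at 1.
210 hashes to 1; 1 taken => place at 2.
573 hashes to 1; 1,2 taken => place at 3.
Table: [660, 309, 210, 573, —, —, —, —, —, —, —]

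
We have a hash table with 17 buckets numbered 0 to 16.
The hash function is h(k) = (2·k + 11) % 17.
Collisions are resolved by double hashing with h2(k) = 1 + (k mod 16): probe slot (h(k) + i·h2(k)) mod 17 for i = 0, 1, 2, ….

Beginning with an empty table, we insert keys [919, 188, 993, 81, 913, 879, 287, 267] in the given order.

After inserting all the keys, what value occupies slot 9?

Insert 919: h=13, slot 13 empty → index 13.
Insert 188: h=13, h2=13, slot 13 occupied → index 9.
Insert 993: h=8, slot 8 empty → index 8.
Insert 81: h=3, slot 3 empty → index 3.
Insert 913: h=1, slot 1 empty → index 1.
Insert 879: h=1, h2=16, slot 1 occupied → index 0.
Insert 287: h=7, slot 7 empty → index 7.
Insert 267: h=1, h2=12, slots 1,13,8,3 occupied → index 15.
Table: [879, 913, ., 81, ., ., ., 287, 993, 188, ., ., ., 919, ., 267, .]

188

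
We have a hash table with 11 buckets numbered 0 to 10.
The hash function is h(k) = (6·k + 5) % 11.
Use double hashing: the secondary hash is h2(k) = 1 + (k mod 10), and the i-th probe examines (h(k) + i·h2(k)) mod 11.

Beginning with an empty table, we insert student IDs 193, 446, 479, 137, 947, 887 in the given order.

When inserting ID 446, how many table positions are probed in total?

Insert 193: h=8, slot 8 empty → index 8.
Insert 446: h=8, h2=7, slot 8 occupied → index 4.
Insert 479: h=8, h2=10, slot 8 occupied → index 7.
Insert 137: h=2, slot 2 empty → index 2.
Insert 947: h=0, slot 0 empty → index 0.
Insert 887: h=3, slot 3 empty → index 3.
Table: [947, _, 137, 887, 446, _, _, 479, 193, _, _]

2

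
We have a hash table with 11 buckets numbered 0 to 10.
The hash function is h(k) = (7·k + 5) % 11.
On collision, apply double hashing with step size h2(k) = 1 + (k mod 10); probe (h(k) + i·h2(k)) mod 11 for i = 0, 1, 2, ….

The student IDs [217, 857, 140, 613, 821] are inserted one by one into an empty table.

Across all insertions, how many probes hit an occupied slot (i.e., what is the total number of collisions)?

3

217 hashes to 6; slot 6 is free -> place at 6.
857 hashes to 9; slot 9 is free -> place at 9.
140 hashes to 6, h2=1; 6 taken -> place at 7.
613 hashes to 6, h2=4; 6 taken -> place at 10.
821 hashes to 10, h2=2; 10 taken -> place at 1.
Table: [—, 821, —, —, —, —, 217, 140, —, 857, 613]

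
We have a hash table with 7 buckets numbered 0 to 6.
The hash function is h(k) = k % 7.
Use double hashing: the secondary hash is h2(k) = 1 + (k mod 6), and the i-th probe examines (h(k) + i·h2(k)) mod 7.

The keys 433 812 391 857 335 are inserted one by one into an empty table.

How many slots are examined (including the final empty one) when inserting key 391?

2

Insert 433: h=6, slot 6 empty -> index 6.
Insert 812: h=0, slot 0 empty -> index 0.
Insert 391: h=6, h2=2, slot 6 occupied -> index 1.
Insert 857: h=3, slot 3 empty -> index 3.
Insert 335: h=6, h2=6, slot 6 occupied -> index 5.
Table: [812, 391, ., 857, ., 335, 433]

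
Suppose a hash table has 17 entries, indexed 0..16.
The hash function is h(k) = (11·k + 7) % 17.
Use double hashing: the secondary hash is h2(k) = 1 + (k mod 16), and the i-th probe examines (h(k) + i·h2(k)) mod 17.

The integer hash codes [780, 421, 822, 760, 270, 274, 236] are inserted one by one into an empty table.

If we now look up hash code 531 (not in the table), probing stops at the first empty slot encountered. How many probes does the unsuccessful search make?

2

780: h=2 -> slot 2
421: h=14 -> slot 14
822: h=5 -> slot 5
760: h=3 -> slot 3
270: h=2, h2=15, probe 2,0 -> slot 0
274: h=12 -> slot 12
236: h=2, h2=13, probe 2,15 -> slot 15
Table: [270, —, 780, 760, —, 822, —, —, —, —, —, —, 274, —, 421, 236, —]
Lookup 531: h=0, h2=4, probe 0,4 → slot 4 empty, not found.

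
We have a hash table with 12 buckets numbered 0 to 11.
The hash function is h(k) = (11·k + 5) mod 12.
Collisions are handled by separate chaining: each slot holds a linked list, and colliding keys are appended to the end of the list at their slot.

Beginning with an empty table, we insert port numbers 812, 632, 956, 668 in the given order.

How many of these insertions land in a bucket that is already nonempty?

3

812 -> bucket 9
632 -> bucket 9 (collision)
956 -> bucket 9 (collision)
668 -> bucket 9 (collision)
Final buckets:
0: _
1: _
2: _
3: _
4: _
5: _
6: _
7: _
8: _
9: 812 -> 632 -> 956 -> 668
10: _
11: _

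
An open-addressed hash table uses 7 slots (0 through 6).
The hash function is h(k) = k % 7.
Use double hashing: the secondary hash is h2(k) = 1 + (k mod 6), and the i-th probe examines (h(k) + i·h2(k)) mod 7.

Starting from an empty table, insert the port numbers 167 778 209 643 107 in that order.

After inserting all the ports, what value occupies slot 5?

167 hashes to 6; slot 6 is free → place at 6.
778 hashes to 1; slot 1 is free → place at 1.
209 hashes to 6, h2=6; 6 taken → place at 5.
643 hashes to 6, h2=2; 6,1 taken → place at 3.
107 hashes to 2; slot 2 is free → place at 2.
Table: [∅, 778, 107, 643, ∅, 209, 167]

209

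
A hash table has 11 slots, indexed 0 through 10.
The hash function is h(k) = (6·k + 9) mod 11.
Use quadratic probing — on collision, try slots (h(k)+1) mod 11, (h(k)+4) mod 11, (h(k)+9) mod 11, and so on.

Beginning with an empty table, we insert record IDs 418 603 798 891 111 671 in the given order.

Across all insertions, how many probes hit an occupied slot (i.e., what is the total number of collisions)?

3

418: h=9 → slot 9
603: h=8 → slot 8
798: h=1 → slot 1
891: h=9, probe 9,10 → slot 10
111: h=4 → slot 4
671: h=9, probe 9,10,2 → slot 2
Table: [_, 798, 671, _, 111, _, _, _, 603, 418, 891]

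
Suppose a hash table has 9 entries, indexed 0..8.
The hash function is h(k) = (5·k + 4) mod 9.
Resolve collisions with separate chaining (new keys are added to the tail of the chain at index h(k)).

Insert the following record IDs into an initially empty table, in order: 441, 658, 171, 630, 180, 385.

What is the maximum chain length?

4

441 → bucket 4
658 → bucket 0
171 → bucket 4 (collision)
630 → bucket 4 (collision)
180 → bucket 4 (collision)
385 → bucket 3
Final buckets:
0: 658
1: .
2: .
3: 385
4: 441 -> 171 -> 630 -> 180
5: .
6: .
7: .
8: .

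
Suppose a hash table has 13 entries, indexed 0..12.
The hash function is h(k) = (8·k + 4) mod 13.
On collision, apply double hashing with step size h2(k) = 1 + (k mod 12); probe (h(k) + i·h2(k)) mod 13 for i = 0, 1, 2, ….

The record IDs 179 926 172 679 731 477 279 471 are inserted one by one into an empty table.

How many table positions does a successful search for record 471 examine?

5

179 hashes to 6; slot 6 is free -> place at 6.
926 hashes to 2; slot 2 is free -> place at 2.
172 hashes to 2, h2=5; 2 taken -> place at 7.
679 hashes to 2, h2=8; 2 taken -> place at 10.
731 hashes to 2, h2=12; 2 taken -> place at 1.
477 hashes to 11; slot 11 is free -> place at 11.
279 hashes to 0; slot 0 is free -> place at 0.
471 hashes to 2, h2=4; 2,6,10,1 taken -> place at 5.
Table: [279, 731, 926, ., ., 471, 179, 172, ., ., 679, 477, .]
Lookup 471: h=2, h2=4, probe 2,6,10,1,5 → found at 5.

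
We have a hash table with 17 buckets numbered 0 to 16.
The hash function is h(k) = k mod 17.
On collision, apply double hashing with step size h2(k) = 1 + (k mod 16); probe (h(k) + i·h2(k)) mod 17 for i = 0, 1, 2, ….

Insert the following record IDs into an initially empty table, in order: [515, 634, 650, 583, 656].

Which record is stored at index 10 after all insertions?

656

515 hashes to 5; slot 5 is free => place at 5.
634 hashes to 5, h2=11; 5 taken => place at 16.
650 hashes to 4; slot 4 is free => place at 4.
583 hashes to 5, h2=8; 5 taken => place at 13.
656 hashes to 10; slot 10 is free => place at 10.
Table: [_, _, _, _, 650, 515, _, _, _, _, 656, _, _, 583, _, _, 634]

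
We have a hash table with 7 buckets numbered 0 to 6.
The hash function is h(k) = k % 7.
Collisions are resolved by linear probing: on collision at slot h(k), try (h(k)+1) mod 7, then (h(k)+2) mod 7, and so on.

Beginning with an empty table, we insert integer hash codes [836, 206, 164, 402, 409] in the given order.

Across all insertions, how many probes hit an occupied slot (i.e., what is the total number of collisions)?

836: h=3 → slot 3
206: h=3, probe 3,4 → slot 4
164: h=3, probe 3,4,5 → slot 5
402: h=3, probe 3,4,5,6 → slot 6
409: h=3, probe 3,4,5,6,0 → slot 0
Table: [409, ∅, ∅, 836, 206, 164, 402]

10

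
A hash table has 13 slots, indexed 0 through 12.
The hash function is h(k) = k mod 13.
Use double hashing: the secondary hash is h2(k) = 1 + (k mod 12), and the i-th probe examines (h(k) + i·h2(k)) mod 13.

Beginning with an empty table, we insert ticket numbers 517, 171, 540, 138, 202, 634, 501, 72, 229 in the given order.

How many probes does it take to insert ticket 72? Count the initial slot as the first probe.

517 hashes to 10; slot 10 is free => place at 10.
171 hashes to 2; slot 2 is free => place at 2.
540 hashes to 7; slot 7 is free => place at 7.
138 hashes to 8; slot 8 is free => place at 8.
202 hashes to 7, h2=11; 7 taken => place at 5.
634 hashes to 10, h2=11; 10,8 taken => place at 6.
501 hashes to 7, h2=10; 7 taken => place at 4.
72 hashes to 7, h2=1; 7,8 taken => place at 9.
229 hashes to 8, h2=2; 8,10 taken => place at 12.
Table: [∅, ∅, 171, ∅, 501, 202, 634, 540, 138, 72, 517, ∅, 229]

3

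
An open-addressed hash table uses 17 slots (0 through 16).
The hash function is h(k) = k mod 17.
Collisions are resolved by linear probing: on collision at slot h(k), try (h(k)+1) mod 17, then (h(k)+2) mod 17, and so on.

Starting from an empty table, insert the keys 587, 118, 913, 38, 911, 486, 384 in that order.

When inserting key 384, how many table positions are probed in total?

4

Insert 587: h=9, slot 9 empty => index 9.
Insert 118: h=16, slot 16 empty => index 16.
Insert 913: h=12, slot 12 empty => index 12.
Insert 38: h=4, slot 4 empty => index 4.
Insert 911: h=10, slot 10 empty => index 10.
Insert 486: h=10, slot 10 occupied => index 11.
Insert 384: h=10, slots 10,11,12 occupied => index 13.
Table: [., ., ., ., 38, ., ., ., ., 587, 911, 486, 913, 384, ., ., 118]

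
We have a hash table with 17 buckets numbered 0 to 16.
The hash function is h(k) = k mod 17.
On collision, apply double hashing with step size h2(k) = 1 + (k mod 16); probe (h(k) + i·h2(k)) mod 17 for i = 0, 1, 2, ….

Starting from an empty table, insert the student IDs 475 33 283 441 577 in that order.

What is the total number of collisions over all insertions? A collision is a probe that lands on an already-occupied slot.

4

475: h=16 => slot 16
33: h=16, h2=2, probe 16,1 => slot 1
283: h=11 => slot 11
441: h=16, h2=10, probe 16,9 => slot 9
577: h=16, h2=2, probe 16,1,3 => slot 3
Table: [., 33, ., 577, ., ., ., ., ., 441, ., 283, ., ., ., ., 475]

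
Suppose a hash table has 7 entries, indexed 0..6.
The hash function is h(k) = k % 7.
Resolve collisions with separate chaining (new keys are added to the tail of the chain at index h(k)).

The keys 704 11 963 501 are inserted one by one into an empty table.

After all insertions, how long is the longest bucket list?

4

704 -> bucket 4
11 -> bucket 4 (collision)
963 -> bucket 4 (collision)
501 -> bucket 4 (collision)
Final buckets:
0: _
1: _
2: _
3: _
4: 704 -> 11 -> 963 -> 501
5: _
6: _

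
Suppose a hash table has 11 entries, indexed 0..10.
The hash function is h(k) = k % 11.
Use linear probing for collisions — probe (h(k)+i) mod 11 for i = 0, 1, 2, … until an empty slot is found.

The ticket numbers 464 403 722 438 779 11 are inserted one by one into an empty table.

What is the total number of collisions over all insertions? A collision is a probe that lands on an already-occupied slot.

2

464: h=2 => slot 2
403: h=7 => slot 7
722: h=7, probe 7,8 => slot 8
438: h=9 => slot 9
779: h=9, probe 9,10 => slot 10
11: h=0 => slot 0
Table: [11, —, 464, —, —, —, —, 403, 722, 438, 779]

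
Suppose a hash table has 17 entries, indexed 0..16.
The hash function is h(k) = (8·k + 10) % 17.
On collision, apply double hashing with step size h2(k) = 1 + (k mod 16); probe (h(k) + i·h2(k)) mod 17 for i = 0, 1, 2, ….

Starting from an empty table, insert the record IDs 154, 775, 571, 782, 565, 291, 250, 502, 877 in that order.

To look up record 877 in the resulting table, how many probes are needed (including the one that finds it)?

2

154 hashes to 1; slot 1 is free -> place at 1.
775 hashes to 5; slot 5 is free -> place at 5.
571 hashes to 5, h2=12; 5 taken -> place at 0.
782 hashes to 10; slot 10 is free -> place at 10.
565 hashes to 8; slot 8 is free -> place at 8.
291 hashes to 9; slot 9 is free -> place at 9.
250 hashes to 4; slot 4 is free -> place at 4.
502 hashes to 14; slot 14 is free -> place at 14.
877 hashes to 5, h2=14; 5 taken -> place at 2.
Table: [571, 154, 877, -, 250, 775, -, -, 565, 291, 782, -, -, -, 502, -, -]
Lookup 877: h=5, h2=14, probe 5,2 → found at 2.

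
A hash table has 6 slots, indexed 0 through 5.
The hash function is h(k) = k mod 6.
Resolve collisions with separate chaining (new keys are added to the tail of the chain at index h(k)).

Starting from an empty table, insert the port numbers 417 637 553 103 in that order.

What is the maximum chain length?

Insert 417: h=3, bucket 3 empty -> new chain.
Insert 637: h=1, bucket 1 empty -> new chain.
Insert 553: h=1, bucket 1 nonempty -> append to chain.
Insert 103: h=1, bucket 1 nonempty -> append to chain.
Final buckets:
0: ∅
1: 637 -> 553 -> 103
2: ∅
3: 417
4: ∅
5: ∅

3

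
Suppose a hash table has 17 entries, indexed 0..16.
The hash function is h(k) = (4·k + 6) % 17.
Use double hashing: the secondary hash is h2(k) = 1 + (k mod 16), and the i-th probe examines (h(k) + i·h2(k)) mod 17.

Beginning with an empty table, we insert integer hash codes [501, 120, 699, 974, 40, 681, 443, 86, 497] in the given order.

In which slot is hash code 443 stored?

Insert 501: h=4, slot 4 empty → index 4.
Insert 120: h=10, slot 10 empty → index 10.
Insert 699: h=14, slot 14 empty → index 14.
Insert 974: h=9, slot 9 empty → index 9.
Insert 40: h=13, slot 13 empty → index 13.
Insert 681: h=10, h2=10, slot 10 occupied → index 3.
Insert 443: h=10, h2=12, slot 10 occupied → index 5.
Insert 86: h=10, h2=7, slot 10 occupied → index 0.
Insert 497: h=5, h2=2, slot 5 occupied → index 7.
Table: [86, _, _, 681, 501, 443, _, 497, _, 974, 120, _, _, 40, 699, _, _]

5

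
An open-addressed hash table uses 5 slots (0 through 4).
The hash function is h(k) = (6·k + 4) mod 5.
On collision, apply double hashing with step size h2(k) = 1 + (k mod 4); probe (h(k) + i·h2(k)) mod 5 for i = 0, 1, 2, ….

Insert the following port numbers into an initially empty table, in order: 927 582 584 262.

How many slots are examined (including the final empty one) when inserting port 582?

927: h=1 → slot 1
582: h=1, h2=3, probe 1,4 → slot 4
584: h=3 → slot 3
262: h=1, h2=3, probe 1,4,2 → slot 2
Table: [—, 927, 262, 584, 582]

2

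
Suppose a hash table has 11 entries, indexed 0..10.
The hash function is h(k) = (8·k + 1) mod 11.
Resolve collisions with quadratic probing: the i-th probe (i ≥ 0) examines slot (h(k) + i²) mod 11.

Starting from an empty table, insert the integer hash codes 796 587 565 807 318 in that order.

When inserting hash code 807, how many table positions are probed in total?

796 hashes to 0; slot 0 is free → place at 0.
587 hashes to 0; 0 taken → place at 1.
565 hashes to 0; 0,1 taken → place at 4.
807 hashes to 0; 0,1,4 taken → place at 9.
318 hashes to 4; 4 taken → place at 5.
Table: [796, 587, _, _, 565, 318, _, _, _, 807, _]

4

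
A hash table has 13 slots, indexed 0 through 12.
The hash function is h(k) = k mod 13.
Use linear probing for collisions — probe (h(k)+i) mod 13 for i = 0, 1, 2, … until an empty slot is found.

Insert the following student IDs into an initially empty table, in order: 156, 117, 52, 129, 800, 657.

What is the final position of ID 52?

156: h=0 -> slot 0
117: h=0, probe 0,1 -> slot 1
52: h=0, probe 0,1,2 -> slot 2
129: h=12 -> slot 12
800: h=7 -> slot 7
657: h=7, probe 7,8 -> slot 8
Table: [156, 117, 52, -, -, -, -, 800, 657, -, -, -, 129]

2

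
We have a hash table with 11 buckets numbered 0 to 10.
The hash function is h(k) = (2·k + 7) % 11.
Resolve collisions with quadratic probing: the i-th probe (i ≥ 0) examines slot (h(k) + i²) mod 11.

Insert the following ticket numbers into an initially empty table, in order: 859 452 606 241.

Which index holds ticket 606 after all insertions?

2

859: h=9 => slot 9
452: h=9, probe 9,10 => slot 10
606: h=9, probe 9,10,2 => slot 2
241: h=5 => slot 5
Table: [-, -, 606, -, -, 241, -, -, -, 859, 452]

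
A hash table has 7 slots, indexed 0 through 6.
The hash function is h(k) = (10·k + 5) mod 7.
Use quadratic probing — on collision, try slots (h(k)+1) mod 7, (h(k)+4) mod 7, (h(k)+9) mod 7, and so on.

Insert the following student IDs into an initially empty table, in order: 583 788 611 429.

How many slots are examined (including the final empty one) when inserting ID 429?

583: h=4 => slot 4
788: h=3 => slot 3
611: h=4, probe 4,5 => slot 5
429: h=4, probe 4,5,1 => slot 1
Table: [∅, 429, ∅, 788, 583, 611, ∅]

3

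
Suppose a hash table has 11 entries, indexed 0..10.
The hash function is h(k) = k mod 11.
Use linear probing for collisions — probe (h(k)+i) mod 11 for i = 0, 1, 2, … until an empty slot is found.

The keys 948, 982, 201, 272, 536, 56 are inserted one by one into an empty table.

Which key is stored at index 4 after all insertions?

201

948 hashes to 2; slot 2 is free → place at 2.
982 hashes to 3; slot 3 is free → place at 3.
201 hashes to 3; 3 taken → place at 4.
272 hashes to 8; slot 8 is free → place at 8.
536 hashes to 8; 8 taken → place at 9.
56 hashes to 1; slot 1 is free → place at 1.
Table: [., 56, 948, 982, 201, ., ., ., 272, 536, .]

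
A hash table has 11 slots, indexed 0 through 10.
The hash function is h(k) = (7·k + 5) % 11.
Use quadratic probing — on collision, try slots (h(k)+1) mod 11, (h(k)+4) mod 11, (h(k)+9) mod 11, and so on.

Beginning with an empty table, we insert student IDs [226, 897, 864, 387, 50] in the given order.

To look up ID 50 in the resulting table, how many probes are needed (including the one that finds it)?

226: h=3 → slot 3
897: h=3, probe 3,4 → slot 4
864: h=3, probe 3,4,7 → slot 7
387: h=8 → slot 8
50: h=3, probe 3,4,7,1 → slot 1
Table: [—, 50, —, 226, 897, —, —, 864, 387, —, —]
Lookup 50: h=3, probe 3,4,7,1 → found at 1.

4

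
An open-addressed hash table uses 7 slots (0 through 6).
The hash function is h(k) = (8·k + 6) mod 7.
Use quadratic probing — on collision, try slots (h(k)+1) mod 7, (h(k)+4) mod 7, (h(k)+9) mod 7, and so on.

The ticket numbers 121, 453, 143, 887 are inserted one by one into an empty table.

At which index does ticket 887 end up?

5

121: h=1 → slot 1
453: h=4 → slot 4
143: h=2 → slot 2
887: h=4, probe 4,5 → slot 5
Table: [., 121, 143, ., 453, 887, .]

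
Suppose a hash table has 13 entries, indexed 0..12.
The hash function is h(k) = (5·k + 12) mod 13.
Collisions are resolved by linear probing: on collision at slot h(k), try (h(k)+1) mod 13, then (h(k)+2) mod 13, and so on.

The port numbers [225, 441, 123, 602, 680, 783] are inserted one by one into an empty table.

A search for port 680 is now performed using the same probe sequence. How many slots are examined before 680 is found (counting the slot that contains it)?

4

Insert 225: h=6, slot 6 empty → index 6.
Insert 441: h=7, slot 7 empty → index 7.
Insert 123: h=3, slot 3 empty → index 3.
Insert 602: h=6, slots 6,7 occupied → index 8.
Insert 680: h=6, slots 6,7,8 occupied → index 9.
Insert 783: h=1, slot 1 empty → index 1.
Table: [-, 783, -, 123, -, -, 225, 441, 602, 680, -, -, -]
Lookup 680: h=6, probe 6,7,8,9 → found at 9.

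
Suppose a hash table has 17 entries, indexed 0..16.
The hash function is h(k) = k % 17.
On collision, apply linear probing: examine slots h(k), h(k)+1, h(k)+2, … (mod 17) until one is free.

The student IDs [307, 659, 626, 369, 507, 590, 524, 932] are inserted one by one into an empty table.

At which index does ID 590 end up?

307: h=1 => slot 1
659: h=13 => slot 13
626: h=14 => slot 14
369: h=12 => slot 12
507: h=14, probe 14,15 => slot 15
590: h=12, probe 12,13,14,15,16 => slot 16
524: h=14, probe 14,15,16,0 => slot 0
932: h=14, probe 14,15,16,0,1,2 => slot 2
Table: [524, 307, 932, ., ., ., ., ., ., ., ., ., 369, 659, 626, 507, 590]

16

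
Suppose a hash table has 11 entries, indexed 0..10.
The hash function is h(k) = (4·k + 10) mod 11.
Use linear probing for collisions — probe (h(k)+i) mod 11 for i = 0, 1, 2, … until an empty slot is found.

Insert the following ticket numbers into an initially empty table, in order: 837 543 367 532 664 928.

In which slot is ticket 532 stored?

6

837 hashes to 3; slot 3 is free → place at 3.
543 hashes to 4; slot 4 is free → place at 4.
367 hashes to 4; 4 taken → place at 5.
532 hashes to 4; 4,5 taken → place at 6.
664 hashes to 4; 4,5,6 taken → place at 7.
928 hashes to 4; 4,5,6,7 taken → place at 8.
Table: [—, —, —, 837, 543, 367, 532, 664, 928, —, —]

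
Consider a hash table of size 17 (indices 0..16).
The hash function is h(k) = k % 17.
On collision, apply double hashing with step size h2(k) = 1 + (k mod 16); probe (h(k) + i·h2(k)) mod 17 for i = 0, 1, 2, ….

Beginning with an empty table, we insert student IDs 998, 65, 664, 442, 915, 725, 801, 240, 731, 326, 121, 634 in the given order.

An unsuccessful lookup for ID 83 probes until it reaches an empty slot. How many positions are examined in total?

3

Insert 998: h=12, slot 12 empty -> index 12.
Insert 65: h=14, slot 14 empty -> index 14.
Insert 664: h=1, slot 1 empty -> index 1.
Insert 442: h=0, slot 0 empty -> index 0.
Insert 915: h=14, h2=4, slots 14,1 occupied -> index 5.
Insert 725: h=11, slot 11 empty -> index 11.
Insert 801: h=2, slot 2 empty -> index 2.
Insert 240: h=2, h2=1, slot 2 occupied -> index 3.
Insert 731: h=0, h2=12, slots 0,12 occupied -> index 7.
Insert 326: h=3, h2=7, slot 3 occupied -> index 10.
Insert 121: h=2, h2=10, slots 2,12,5 occupied -> index 15.
Insert 634: h=5, h2=11, slot 5 occupied -> index 16.
Table: [442, 664, 801, 240, ., 915, ., 731, ., ., 326, 725, 998, ., 65, 121, 634]
Lookup 83: h=15, h2=4, probe 15,2,6 → slot 6 empty, not found.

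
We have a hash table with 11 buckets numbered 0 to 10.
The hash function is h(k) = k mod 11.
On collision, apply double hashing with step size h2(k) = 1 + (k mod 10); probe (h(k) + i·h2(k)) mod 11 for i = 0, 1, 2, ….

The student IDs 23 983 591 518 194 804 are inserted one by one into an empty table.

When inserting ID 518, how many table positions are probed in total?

23 hashes to 1; slot 1 is free → place at 1.
983 hashes to 4; slot 4 is free → place at 4.
591 hashes to 8; slot 8 is free → place at 8.
518 hashes to 1, h2=9; 1 taken → place at 10.
194 hashes to 7; slot 7 is free → place at 7.
804 hashes to 1, h2=5; 1 taken → place at 6.
Table: [-, 23, -, -, 983, -, 804, 194, 591, -, 518]

2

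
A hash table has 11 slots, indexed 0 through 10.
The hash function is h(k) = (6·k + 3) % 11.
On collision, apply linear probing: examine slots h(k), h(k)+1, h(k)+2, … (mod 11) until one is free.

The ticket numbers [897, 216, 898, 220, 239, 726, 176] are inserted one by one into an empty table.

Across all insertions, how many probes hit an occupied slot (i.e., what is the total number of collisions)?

Insert 897: h=6, slot 6 empty → index 6.
Insert 216: h=1, slot 1 empty → index 1.
Insert 898: h=1, slot 1 occupied → index 2.
Insert 220: h=3, slot 3 empty → index 3.
Insert 239: h=7, slot 7 empty → index 7.
Insert 726: h=3, slot 3 occupied → index 4.
Insert 176: h=3, slots 3,4 occupied → index 5.
Table: [—, 216, 898, 220, 726, 176, 897, 239, —, —, —]

4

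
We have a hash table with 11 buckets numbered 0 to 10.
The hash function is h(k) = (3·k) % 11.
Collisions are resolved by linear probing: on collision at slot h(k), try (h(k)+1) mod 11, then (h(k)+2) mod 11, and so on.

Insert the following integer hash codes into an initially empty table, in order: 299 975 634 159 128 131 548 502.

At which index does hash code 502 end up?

299: h=6 -> slot 6
975: h=10 -> slot 10
634: h=10, probe 10,0 -> slot 0
159: h=4 -> slot 4
128: h=10, probe 10,0,1 -> slot 1
131: h=8 -> slot 8
548: h=5 -> slot 5
502: h=10, probe 10,0,1,2 -> slot 2
Table: [634, 128, 502, —, 159, 548, 299, —, 131, —, 975]

2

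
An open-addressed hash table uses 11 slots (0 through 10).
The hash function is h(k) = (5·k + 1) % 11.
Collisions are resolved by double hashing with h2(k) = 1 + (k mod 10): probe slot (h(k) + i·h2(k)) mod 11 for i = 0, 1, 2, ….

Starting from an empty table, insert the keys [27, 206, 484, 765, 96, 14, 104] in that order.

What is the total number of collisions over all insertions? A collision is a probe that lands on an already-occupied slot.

27: h=4 -> slot 4
206: h=8 -> slot 8
484: h=1 -> slot 1
765: h=9 -> slot 9
96: h=8, h2=7, probe 8,4,0 -> slot 0
14: h=5 -> slot 5
104: h=4, h2=5, probe 4,9,3 -> slot 3
Table: [96, 484, _, 104, 27, 14, _, _, 206, 765, _]

4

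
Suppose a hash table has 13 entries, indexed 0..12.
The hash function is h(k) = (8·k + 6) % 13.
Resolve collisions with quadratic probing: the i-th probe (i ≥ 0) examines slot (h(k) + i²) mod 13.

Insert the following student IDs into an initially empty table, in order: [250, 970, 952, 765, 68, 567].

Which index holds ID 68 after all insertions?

0

Insert 250: h=4, slot 4 empty → index 4.
Insert 970: h=5, slot 5 empty → index 5.
Insert 952: h=4, slots 4,5 occupied → index 8.
Insert 765: h=3, slot 3 empty → index 3.
Insert 68: h=4, slots 4,5,8 occupied → index 0.
Insert 567: h=5, slot 5 occupied → index 6.
Table: [68, —, —, 765, 250, 970, 567, —, 952, —, —, —, —]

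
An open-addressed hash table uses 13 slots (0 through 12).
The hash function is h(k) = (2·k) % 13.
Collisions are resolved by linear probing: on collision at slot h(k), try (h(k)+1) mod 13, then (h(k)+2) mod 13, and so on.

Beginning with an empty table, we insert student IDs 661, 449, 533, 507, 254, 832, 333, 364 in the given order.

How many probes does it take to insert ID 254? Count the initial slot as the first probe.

661: h=9 => slot 9
449: h=1 => slot 1
533: h=0 => slot 0
507: h=0, probe 0,1,2 => slot 2
254: h=1, probe 1,2,3 => slot 3
832: h=0, probe 0,1,2,3,4 => slot 4
333: h=3, probe 3,4,5 => slot 5
364: h=0, probe 0,1,2,3,4,5,6 => slot 6
Table: [533, 449, 507, 254, 832, 333, 364, ∅, ∅, 661, ∅, ∅, ∅]

3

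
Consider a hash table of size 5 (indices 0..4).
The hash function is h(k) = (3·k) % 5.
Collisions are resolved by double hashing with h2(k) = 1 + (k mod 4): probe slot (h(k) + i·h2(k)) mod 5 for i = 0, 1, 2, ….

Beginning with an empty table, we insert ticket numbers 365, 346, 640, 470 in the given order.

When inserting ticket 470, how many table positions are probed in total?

Insert 365: h=0, slot 0 empty => index 0.
Insert 346: h=3, slot 3 empty => index 3.
Insert 640: h=0, h2=1, slot 0 occupied => index 1.
Insert 470: h=0, h2=3, slots 0,3,1 occupied => index 4.
Table: [365, 640, _, 346, 470]

4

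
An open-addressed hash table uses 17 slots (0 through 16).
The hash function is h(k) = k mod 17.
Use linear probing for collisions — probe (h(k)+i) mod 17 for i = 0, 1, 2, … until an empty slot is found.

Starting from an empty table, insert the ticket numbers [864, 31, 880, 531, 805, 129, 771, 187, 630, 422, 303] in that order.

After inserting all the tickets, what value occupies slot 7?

771

Insert 864: h=14, slot 14 empty => index 14.
Insert 31: h=14, slot 14 occupied => index 15.
Insert 880: h=13, slot 13 empty => index 13.
Insert 531: h=4, slot 4 empty => index 4.
Insert 805: h=6, slot 6 empty => index 6.
Insert 129: h=10, slot 10 empty => index 10.
Insert 771: h=6, slot 6 occupied => index 7.
Insert 187: h=0, slot 0 empty => index 0.
Insert 630: h=1, slot 1 empty => index 1.
Insert 422: h=14, slots 14,15 occupied => index 16.
Insert 303: h=14, slots 14,15,16,0,1 occupied => index 2.
Table: [187, 630, 303, _, 531, _, 805, 771, _, _, 129, _, _, 880, 864, 31, 422]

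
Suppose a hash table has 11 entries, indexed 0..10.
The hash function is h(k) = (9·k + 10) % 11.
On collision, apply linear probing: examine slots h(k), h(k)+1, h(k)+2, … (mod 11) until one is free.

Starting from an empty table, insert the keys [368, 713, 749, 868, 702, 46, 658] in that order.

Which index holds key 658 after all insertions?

5

Insert 368: h=0, slot 0 empty => index 0.
Insert 713: h=3, slot 3 empty => index 3.
Insert 749: h=8, slot 8 empty => index 8.
Insert 868: h=1, slot 1 empty => index 1.
Insert 702: h=3, slot 3 occupied => index 4.
Insert 46: h=6, slot 6 empty => index 6.
Insert 658: h=3, slots 3,4 occupied => index 5.
Table: [368, 868, ∅, 713, 702, 658, 46, ∅, 749, ∅, ∅]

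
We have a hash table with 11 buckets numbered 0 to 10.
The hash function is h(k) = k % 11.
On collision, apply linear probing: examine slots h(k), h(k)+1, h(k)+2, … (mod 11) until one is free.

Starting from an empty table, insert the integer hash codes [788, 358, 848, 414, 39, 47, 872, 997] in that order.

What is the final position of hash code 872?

Insert 788: h=7, slot 7 empty => index 7.
Insert 358: h=6, slot 6 empty => index 6.
Insert 848: h=1, slot 1 empty => index 1.
Insert 414: h=7, slot 7 occupied => index 8.
Insert 39: h=6, slots 6,7,8 occupied => index 9.
Insert 47: h=3, slot 3 empty => index 3.
Insert 872: h=3, slot 3 occupied => index 4.
Insert 997: h=7, slots 7,8,9 occupied => index 10.
Table: [-, 848, -, 47, 872, -, 358, 788, 414, 39, 997]

4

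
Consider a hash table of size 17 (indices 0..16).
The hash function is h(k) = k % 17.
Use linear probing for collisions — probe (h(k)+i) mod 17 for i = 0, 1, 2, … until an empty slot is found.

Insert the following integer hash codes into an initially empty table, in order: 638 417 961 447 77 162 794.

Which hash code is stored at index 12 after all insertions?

638 hashes to 9; slot 9 is free -> place at 9.
417 hashes to 9; 9 taken -> place at 10.
961 hashes to 9; 9,10 taken -> place at 11.
447 hashes to 5; slot 5 is free -> place at 5.
77 hashes to 9; 9,10,11 taken -> place at 12.
162 hashes to 9; 9,10,11,12 taken -> place at 13.
794 hashes to 12; 12,13 taken -> place at 14.
Table: [∅, ∅, ∅, ∅, ∅, 447, ∅, ∅, ∅, 638, 417, 961, 77, 162, 794, ∅, ∅]

77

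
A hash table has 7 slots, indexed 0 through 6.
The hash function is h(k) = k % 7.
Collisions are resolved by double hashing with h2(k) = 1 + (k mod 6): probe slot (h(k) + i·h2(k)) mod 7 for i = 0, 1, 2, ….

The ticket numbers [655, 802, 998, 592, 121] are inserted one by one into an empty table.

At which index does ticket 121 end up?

6

655: h=4 -> slot 4
802: h=4, h2=5, probe 4,2 -> slot 2
998: h=4, h2=3, probe 4,0 -> slot 0
592: h=4, h2=5, probe 4,2,0,5 -> slot 5
121: h=2, h2=2, probe 2,4,6 -> slot 6
Table: [998, ∅, 802, ∅, 655, 592, 121]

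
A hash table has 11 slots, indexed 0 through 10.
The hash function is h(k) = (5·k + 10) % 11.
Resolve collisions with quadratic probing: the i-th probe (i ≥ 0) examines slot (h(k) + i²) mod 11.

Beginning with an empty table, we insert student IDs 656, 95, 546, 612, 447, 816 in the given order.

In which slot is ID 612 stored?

656 hashes to 1; slot 1 is free -> place at 1.
95 hashes to 1; 1 taken -> place at 2.
546 hashes to 1; 1,2 taken -> place at 5.
612 hashes to 1; 1,2,5 taken -> place at 10.
447 hashes to 1; 1,2,5,10 taken -> place at 6.
816 hashes to 9; slot 9 is free -> place at 9.
Table: [., 656, 95, ., ., 546, 447, ., ., 816, 612]

10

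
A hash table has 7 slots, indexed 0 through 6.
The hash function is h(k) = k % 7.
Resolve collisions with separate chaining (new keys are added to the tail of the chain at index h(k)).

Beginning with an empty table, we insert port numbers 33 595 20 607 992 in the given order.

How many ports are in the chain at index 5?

33 -> bucket 5
595 -> bucket 0
20 -> bucket 6
607 -> bucket 5 (collision)
992 -> bucket 5 (collision)
Final buckets:
0: 595
1: _
2: _
3: _
4: _
5: 33 -> 607 -> 992
6: 20

3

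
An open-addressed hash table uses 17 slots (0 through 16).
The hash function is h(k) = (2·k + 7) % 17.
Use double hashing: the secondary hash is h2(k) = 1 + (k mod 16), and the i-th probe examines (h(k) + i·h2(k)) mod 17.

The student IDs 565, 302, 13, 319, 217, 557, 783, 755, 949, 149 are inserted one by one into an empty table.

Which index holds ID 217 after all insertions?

565: h=15 -> slot 15
302: h=16 -> slot 16
13: h=16, h2=14, probe 16,13 -> slot 13
319: h=16, h2=16, probe 16,15,14 -> slot 14
217: h=16, h2=10, probe 16,9 -> slot 9
557: h=16, h2=14, probe 16,13,10 -> slot 10
783: h=9, h2=16, probe 9,8 -> slot 8
755: h=4 -> slot 4
949: h=1 -> slot 1
149: h=16, h2=6, probe 16,5 -> slot 5
Table: [., 949, ., ., 755, 149, ., ., 783, 217, 557, ., ., 13, 319, 565, 302]

9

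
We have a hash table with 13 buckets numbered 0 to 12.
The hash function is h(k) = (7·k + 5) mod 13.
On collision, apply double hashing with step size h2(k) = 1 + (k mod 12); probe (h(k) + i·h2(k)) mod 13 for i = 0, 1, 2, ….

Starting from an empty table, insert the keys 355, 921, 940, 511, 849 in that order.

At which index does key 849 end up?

1

355 hashes to 7; slot 7 is free -> place at 7.
921 hashes to 4; slot 4 is free -> place at 4.
940 hashes to 7, h2=5; 7 taken -> place at 12.
511 hashes to 7, h2=8; 7 taken -> place at 2.
849 hashes to 7, h2=10; 7,4 taken -> place at 1.
Table: [∅, 849, 511, ∅, 921, ∅, ∅, 355, ∅, ∅, ∅, ∅, 940]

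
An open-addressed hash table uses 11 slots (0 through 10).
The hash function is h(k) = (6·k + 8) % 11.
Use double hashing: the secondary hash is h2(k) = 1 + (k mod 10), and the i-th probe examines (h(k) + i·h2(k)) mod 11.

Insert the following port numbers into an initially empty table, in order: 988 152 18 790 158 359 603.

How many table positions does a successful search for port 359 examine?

Insert 988: h=7, slot 7 empty → index 7.
Insert 152: h=7, h2=3, slot 7 occupied → index 10.
Insert 18: h=6, slot 6 empty → index 6.
Insert 790: h=7, h2=1, slot 7 occupied → index 8.
Insert 158: h=10, h2=9, slots 10,8,6 occupied → index 4.
Insert 359: h=6, h2=10, slot 6 occupied → index 5.
Insert 603: h=7, h2=4, slot 7 occupied → index 0.
Table: [603, _, _, _, 158, 359, 18, 988, 790, _, 152]
Lookup 359: h=6, h2=10, probe 6,5 → found at 5.

2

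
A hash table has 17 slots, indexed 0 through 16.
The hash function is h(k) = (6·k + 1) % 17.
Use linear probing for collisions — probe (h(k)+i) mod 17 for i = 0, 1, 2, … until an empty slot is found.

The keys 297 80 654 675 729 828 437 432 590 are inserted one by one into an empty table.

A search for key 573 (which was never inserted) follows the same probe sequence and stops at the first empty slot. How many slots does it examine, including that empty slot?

8

297: h=15 -> slot 15
80: h=5 -> slot 5
654: h=15, probe 15,16 -> slot 16
675: h=5, probe 5,6 -> slot 6
729: h=6, probe 6,7 -> slot 7
828: h=5, probe 5,6,7,8 -> slot 8
437: h=5, probe 5,6,7,8,9 -> slot 9
432: h=9, probe 9,10 -> slot 10
590: h=5, probe 5,6,7,8,9,10,11 -> slot 11
Table: [∅, ∅, ∅, ∅, ∅, 80, 675, 729, 828, 437, 432, 590, ∅, ∅, ∅, 297, 654]
Lookup 573: h=5, probe 5,6,7,8,9,10,11,12 → slot 12 empty, not found.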